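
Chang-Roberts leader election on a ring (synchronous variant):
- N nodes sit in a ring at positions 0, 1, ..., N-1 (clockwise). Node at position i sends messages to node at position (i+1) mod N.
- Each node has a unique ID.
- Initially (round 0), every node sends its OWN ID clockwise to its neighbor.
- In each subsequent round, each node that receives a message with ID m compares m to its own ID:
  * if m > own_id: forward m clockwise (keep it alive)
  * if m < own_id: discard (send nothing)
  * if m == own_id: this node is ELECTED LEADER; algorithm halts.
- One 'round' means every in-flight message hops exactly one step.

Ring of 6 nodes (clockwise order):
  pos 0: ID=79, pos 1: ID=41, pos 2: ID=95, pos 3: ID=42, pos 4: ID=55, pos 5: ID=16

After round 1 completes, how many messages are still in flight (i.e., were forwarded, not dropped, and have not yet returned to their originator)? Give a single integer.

Answer: 3

Derivation:
Round 1: pos1(id41) recv 79: fwd; pos2(id95) recv 41: drop; pos3(id42) recv 95: fwd; pos4(id55) recv 42: drop; pos5(id16) recv 55: fwd; pos0(id79) recv 16: drop
After round 1: 3 messages still in flight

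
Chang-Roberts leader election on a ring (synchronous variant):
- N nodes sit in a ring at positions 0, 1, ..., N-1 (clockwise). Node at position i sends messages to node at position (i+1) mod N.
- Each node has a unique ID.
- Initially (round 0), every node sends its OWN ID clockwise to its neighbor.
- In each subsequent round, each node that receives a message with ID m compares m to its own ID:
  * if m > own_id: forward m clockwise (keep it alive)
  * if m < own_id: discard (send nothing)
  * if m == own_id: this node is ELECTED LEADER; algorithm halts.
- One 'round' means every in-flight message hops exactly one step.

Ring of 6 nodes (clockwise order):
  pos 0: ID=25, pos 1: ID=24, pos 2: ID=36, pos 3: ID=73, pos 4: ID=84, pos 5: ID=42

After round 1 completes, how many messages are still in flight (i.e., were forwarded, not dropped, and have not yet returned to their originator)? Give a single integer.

Answer: 3

Derivation:
Round 1: pos1(id24) recv 25: fwd; pos2(id36) recv 24: drop; pos3(id73) recv 36: drop; pos4(id84) recv 73: drop; pos5(id42) recv 84: fwd; pos0(id25) recv 42: fwd
After round 1: 3 messages still in flight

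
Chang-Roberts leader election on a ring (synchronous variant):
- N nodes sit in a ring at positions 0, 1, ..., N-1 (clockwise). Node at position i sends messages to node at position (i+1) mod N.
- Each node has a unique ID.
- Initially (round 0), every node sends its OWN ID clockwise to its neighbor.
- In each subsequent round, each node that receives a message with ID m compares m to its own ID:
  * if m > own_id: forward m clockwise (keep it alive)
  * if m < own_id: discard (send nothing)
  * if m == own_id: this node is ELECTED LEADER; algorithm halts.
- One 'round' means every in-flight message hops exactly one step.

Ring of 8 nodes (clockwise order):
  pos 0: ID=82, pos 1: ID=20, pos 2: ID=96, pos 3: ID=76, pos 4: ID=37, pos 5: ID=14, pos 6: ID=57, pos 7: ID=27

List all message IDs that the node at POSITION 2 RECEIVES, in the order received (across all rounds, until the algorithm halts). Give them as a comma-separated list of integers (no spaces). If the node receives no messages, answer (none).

Round 1: pos1(id20) recv 82: fwd; pos2(id96) recv 20: drop; pos3(id76) recv 96: fwd; pos4(id37) recv 76: fwd; pos5(id14) recv 37: fwd; pos6(id57) recv 14: drop; pos7(id27) recv 57: fwd; pos0(id82) recv 27: drop
Round 2: pos2(id96) recv 82: drop; pos4(id37) recv 96: fwd; pos5(id14) recv 76: fwd; pos6(id57) recv 37: drop; pos0(id82) recv 57: drop
Round 3: pos5(id14) recv 96: fwd; pos6(id57) recv 76: fwd
Round 4: pos6(id57) recv 96: fwd; pos7(id27) recv 76: fwd
Round 5: pos7(id27) recv 96: fwd; pos0(id82) recv 76: drop
Round 6: pos0(id82) recv 96: fwd
Round 7: pos1(id20) recv 96: fwd
Round 8: pos2(id96) recv 96: ELECTED

Answer: 20,82,96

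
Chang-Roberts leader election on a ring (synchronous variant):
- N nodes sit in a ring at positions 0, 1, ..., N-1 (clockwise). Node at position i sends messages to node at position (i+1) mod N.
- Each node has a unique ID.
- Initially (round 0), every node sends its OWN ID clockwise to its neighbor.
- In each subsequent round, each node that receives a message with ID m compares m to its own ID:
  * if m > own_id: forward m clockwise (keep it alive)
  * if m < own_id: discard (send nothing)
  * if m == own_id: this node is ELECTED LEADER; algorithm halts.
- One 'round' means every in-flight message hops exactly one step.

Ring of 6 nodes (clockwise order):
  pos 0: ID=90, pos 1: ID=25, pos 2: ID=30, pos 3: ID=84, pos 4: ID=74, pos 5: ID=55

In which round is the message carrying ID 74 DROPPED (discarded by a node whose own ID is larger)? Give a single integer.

Answer: 2

Derivation:
Round 1: pos1(id25) recv 90: fwd; pos2(id30) recv 25: drop; pos3(id84) recv 30: drop; pos4(id74) recv 84: fwd; pos5(id55) recv 74: fwd; pos0(id90) recv 55: drop
Round 2: pos2(id30) recv 90: fwd; pos5(id55) recv 84: fwd; pos0(id90) recv 74: drop
Round 3: pos3(id84) recv 90: fwd; pos0(id90) recv 84: drop
Round 4: pos4(id74) recv 90: fwd
Round 5: pos5(id55) recv 90: fwd
Round 6: pos0(id90) recv 90: ELECTED
Message ID 74 originates at pos 4; dropped at pos 0 in round 2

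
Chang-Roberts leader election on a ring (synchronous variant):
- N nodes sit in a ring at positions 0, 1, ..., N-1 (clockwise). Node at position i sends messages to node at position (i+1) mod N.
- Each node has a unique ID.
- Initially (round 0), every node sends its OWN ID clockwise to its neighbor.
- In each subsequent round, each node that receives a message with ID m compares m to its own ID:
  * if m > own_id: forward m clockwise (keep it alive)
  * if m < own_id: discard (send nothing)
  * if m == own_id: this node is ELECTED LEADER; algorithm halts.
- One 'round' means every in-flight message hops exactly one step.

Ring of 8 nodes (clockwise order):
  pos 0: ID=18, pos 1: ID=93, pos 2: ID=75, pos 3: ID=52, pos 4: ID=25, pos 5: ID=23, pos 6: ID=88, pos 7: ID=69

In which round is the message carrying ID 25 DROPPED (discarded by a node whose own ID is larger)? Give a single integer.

Round 1: pos1(id93) recv 18: drop; pos2(id75) recv 93: fwd; pos3(id52) recv 75: fwd; pos4(id25) recv 52: fwd; pos5(id23) recv 25: fwd; pos6(id88) recv 23: drop; pos7(id69) recv 88: fwd; pos0(id18) recv 69: fwd
Round 2: pos3(id52) recv 93: fwd; pos4(id25) recv 75: fwd; pos5(id23) recv 52: fwd; pos6(id88) recv 25: drop; pos0(id18) recv 88: fwd; pos1(id93) recv 69: drop
Round 3: pos4(id25) recv 93: fwd; pos5(id23) recv 75: fwd; pos6(id88) recv 52: drop; pos1(id93) recv 88: drop
Round 4: pos5(id23) recv 93: fwd; pos6(id88) recv 75: drop
Round 5: pos6(id88) recv 93: fwd
Round 6: pos7(id69) recv 93: fwd
Round 7: pos0(id18) recv 93: fwd
Round 8: pos1(id93) recv 93: ELECTED
Message ID 25 originates at pos 4; dropped at pos 6 in round 2

Answer: 2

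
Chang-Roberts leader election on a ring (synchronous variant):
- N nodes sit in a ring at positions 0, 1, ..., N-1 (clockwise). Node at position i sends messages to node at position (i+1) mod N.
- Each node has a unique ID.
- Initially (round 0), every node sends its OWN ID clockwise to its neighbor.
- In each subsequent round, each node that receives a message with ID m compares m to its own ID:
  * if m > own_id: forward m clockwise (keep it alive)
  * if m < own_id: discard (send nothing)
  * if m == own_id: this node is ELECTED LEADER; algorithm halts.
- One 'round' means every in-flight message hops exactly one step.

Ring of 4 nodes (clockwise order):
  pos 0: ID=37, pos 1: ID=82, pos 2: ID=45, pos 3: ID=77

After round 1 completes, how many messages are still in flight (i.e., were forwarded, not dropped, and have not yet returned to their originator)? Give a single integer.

Answer: 2

Derivation:
Round 1: pos1(id82) recv 37: drop; pos2(id45) recv 82: fwd; pos3(id77) recv 45: drop; pos0(id37) recv 77: fwd
After round 1: 2 messages still in flight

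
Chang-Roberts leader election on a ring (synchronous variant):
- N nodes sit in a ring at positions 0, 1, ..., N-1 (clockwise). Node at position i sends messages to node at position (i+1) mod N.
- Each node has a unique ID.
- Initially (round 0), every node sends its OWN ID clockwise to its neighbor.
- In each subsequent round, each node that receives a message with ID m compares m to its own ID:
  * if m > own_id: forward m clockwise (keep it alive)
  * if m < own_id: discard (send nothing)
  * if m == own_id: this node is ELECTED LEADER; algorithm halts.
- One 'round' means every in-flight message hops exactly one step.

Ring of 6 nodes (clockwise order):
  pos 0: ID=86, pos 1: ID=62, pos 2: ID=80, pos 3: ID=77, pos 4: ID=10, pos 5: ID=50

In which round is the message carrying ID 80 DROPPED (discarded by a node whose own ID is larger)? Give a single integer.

Answer: 4

Derivation:
Round 1: pos1(id62) recv 86: fwd; pos2(id80) recv 62: drop; pos3(id77) recv 80: fwd; pos4(id10) recv 77: fwd; pos5(id50) recv 10: drop; pos0(id86) recv 50: drop
Round 2: pos2(id80) recv 86: fwd; pos4(id10) recv 80: fwd; pos5(id50) recv 77: fwd
Round 3: pos3(id77) recv 86: fwd; pos5(id50) recv 80: fwd; pos0(id86) recv 77: drop
Round 4: pos4(id10) recv 86: fwd; pos0(id86) recv 80: drop
Round 5: pos5(id50) recv 86: fwd
Round 6: pos0(id86) recv 86: ELECTED
Message ID 80 originates at pos 2; dropped at pos 0 in round 4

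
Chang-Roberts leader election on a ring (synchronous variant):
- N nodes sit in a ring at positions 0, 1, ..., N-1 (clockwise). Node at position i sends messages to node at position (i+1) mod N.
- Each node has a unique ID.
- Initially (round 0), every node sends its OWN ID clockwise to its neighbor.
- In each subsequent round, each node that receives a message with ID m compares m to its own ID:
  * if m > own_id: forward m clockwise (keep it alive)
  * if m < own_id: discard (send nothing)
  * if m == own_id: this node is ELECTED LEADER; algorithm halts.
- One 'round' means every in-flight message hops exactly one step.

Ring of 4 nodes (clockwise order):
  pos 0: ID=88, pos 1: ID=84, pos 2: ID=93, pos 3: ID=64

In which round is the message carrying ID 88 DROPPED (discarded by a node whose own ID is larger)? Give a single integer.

Answer: 2

Derivation:
Round 1: pos1(id84) recv 88: fwd; pos2(id93) recv 84: drop; pos3(id64) recv 93: fwd; pos0(id88) recv 64: drop
Round 2: pos2(id93) recv 88: drop; pos0(id88) recv 93: fwd
Round 3: pos1(id84) recv 93: fwd
Round 4: pos2(id93) recv 93: ELECTED
Message ID 88 originates at pos 0; dropped at pos 2 in round 2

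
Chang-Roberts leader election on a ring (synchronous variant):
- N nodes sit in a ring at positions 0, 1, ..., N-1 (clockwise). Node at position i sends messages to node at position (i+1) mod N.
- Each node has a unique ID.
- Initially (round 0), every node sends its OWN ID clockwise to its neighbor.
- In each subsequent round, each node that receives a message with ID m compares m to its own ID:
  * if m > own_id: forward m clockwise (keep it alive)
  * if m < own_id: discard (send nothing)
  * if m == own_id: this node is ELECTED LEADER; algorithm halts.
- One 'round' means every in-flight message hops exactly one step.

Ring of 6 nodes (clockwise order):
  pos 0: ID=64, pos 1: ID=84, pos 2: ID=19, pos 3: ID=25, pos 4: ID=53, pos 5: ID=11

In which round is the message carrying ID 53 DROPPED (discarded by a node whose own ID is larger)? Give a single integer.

Answer: 2

Derivation:
Round 1: pos1(id84) recv 64: drop; pos2(id19) recv 84: fwd; pos3(id25) recv 19: drop; pos4(id53) recv 25: drop; pos5(id11) recv 53: fwd; pos0(id64) recv 11: drop
Round 2: pos3(id25) recv 84: fwd; pos0(id64) recv 53: drop
Round 3: pos4(id53) recv 84: fwd
Round 4: pos5(id11) recv 84: fwd
Round 5: pos0(id64) recv 84: fwd
Round 6: pos1(id84) recv 84: ELECTED
Message ID 53 originates at pos 4; dropped at pos 0 in round 2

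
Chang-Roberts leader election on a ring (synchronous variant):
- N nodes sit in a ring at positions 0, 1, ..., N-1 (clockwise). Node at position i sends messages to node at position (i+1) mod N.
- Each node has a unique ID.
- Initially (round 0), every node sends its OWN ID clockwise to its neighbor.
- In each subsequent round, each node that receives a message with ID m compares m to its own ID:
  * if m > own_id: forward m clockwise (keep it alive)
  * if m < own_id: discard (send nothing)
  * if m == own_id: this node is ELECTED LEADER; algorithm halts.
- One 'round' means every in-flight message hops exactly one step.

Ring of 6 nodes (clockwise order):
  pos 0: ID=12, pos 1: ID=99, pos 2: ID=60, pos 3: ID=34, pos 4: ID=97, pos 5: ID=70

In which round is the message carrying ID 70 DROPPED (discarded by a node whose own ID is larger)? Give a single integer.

Answer: 2

Derivation:
Round 1: pos1(id99) recv 12: drop; pos2(id60) recv 99: fwd; pos3(id34) recv 60: fwd; pos4(id97) recv 34: drop; pos5(id70) recv 97: fwd; pos0(id12) recv 70: fwd
Round 2: pos3(id34) recv 99: fwd; pos4(id97) recv 60: drop; pos0(id12) recv 97: fwd; pos1(id99) recv 70: drop
Round 3: pos4(id97) recv 99: fwd; pos1(id99) recv 97: drop
Round 4: pos5(id70) recv 99: fwd
Round 5: pos0(id12) recv 99: fwd
Round 6: pos1(id99) recv 99: ELECTED
Message ID 70 originates at pos 5; dropped at pos 1 in round 2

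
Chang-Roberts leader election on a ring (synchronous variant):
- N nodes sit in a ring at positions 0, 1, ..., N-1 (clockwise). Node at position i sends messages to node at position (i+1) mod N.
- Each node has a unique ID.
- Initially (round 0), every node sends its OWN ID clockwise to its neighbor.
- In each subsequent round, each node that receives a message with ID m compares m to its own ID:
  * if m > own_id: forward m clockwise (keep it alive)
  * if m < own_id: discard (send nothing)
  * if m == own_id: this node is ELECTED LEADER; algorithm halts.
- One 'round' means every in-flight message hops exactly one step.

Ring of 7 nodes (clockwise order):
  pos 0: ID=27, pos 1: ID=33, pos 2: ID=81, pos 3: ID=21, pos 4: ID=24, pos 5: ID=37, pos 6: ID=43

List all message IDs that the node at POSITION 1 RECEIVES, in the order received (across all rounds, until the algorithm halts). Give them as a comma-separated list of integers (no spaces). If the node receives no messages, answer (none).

Answer: 27,43,81

Derivation:
Round 1: pos1(id33) recv 27: drop; pos2(id81) recv 33: drop; pos3(id21) recv 81: fwd; pos4(id24) recv 21: drop; pos5(id37) recv 24: drop; pos6(id43) recv 37: drop; pos0(id27) recv 43: fwd
Round 2: pos4(id24) recv 81: fwd; pos1(id33) recv 43: fwd
Round 3: pos5(id37) recv 81: fwd; pos2(id81) recv 43: drop
Round 4: pos6(id43) recv 81: fwd
Round 5: pos0(id27) recv 81: fwd
Round 6: pos1(id33) recv 81: fwd
Round 7: pos2(id81) recv 81: ELECTED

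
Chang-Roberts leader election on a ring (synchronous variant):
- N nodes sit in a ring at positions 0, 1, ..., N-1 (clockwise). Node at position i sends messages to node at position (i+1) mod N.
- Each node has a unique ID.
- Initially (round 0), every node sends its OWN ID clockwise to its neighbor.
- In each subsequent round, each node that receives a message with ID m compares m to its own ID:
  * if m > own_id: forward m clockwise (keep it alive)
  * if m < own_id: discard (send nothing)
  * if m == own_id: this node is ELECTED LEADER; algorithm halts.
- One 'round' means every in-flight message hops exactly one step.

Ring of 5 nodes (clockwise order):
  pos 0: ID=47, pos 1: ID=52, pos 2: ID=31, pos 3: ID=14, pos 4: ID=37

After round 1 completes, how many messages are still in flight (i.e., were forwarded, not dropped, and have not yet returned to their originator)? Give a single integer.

Round 1: pos1(id52) recv 47: drop; pos2(id31) recv 52: fwd; pos3(id14) recv 31: fwd; pos4(id37) recv 14: drop; pos0(id47) recv 37: drop
After round 1: 2 messages still in flight

Answer: 2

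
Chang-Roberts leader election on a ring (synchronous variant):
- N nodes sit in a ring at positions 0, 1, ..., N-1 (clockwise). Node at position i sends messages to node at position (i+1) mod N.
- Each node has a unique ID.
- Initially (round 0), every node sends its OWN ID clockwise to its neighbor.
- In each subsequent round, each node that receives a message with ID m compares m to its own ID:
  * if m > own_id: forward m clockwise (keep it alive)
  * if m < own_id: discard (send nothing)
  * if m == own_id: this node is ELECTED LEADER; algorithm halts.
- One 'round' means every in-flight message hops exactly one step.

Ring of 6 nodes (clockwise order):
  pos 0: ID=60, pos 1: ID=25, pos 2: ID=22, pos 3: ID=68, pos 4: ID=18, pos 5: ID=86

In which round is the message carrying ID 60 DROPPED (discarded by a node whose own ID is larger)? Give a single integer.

Answer: 3

Derivation:
Round 1: pos1(id25) recv 60: fwd; pos2(id22) recv 25: fwd; pos3(id68) recv 22: drop; pos4(id18) recv 68: fwd; pos5(id86) recv 18: drop; pos0(id60) recv 86: fwd
Round 2: pos2(id22) recv 60: fwd; pos3(id68) recv 25: drop; pos5(id86) recv 68: drop; pos1(id25) recv 86: fwd
Round 3: pos3(id68) recv 60: drop; pos2(id22) recv 86: fwd
Round 4: pos3(id68) recv 86: fwd
Round 5: pos4(id18) recv 86: fwd
Round 6: pos5(id86) recv 86: ELECTED
Message ID 60 originates at pos 0; dropped at pos 3 in round 3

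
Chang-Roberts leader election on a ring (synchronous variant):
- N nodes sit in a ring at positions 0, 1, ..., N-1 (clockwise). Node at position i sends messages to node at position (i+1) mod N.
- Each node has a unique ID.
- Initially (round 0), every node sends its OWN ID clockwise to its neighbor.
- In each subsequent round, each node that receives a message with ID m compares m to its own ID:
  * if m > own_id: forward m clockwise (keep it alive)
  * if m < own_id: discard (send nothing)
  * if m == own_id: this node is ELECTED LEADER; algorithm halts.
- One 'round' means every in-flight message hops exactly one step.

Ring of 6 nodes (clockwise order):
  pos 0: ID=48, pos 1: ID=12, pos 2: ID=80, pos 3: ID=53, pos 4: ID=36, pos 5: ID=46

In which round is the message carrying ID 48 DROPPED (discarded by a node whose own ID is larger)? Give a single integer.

Answer: 2

Derivation:
Round 1: pos1(id12) recv 48: fwd; pos2(id80) recv 12: drop; pos3(id53) recv 80: fwd; pos4(id36) recv 53: fwd; pos5(id46) recv 36: drop; pos0(id48) recv 46: drop
Round 2: pos2(id80) recv 48: drop; pos4(id36) recv 80: fwd; pos5(id46) recv 53: fwd
Round 3: pos5(id46) recv 80: fwd; pos0(id48) recv 53: fwd
Round 4: pos0(id48) recv 80: fwd; pos1(id12) recv 53: fwd
Round 5: pos1(id12) recv 80: fwd; pos2(id80) recv 53: drop
Round 6: pos2(id80) recv 80: ELECTED
Message ID 48 originates at pos 0; dropped at pos 2 in round 2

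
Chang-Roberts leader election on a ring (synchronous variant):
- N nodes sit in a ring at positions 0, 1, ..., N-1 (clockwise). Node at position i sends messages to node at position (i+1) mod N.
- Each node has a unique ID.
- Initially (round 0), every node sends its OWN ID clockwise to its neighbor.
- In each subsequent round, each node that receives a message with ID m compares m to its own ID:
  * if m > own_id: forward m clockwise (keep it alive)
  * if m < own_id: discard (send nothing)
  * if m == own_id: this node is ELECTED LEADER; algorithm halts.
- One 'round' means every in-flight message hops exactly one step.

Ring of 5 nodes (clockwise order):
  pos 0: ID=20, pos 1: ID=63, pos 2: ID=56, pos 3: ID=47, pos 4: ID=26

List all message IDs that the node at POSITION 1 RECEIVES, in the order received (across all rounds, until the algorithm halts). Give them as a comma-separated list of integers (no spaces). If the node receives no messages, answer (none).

Round 1: pos1(id63) recv 20: drop; pos2(id56) recv 63: fwd; pos3(id47) recv 56: fwd; pos4(id26) recv 47: fwd; pos0(id20) recv 26: fwd
Round 2: pos3(id47) recv 63: fwd; pos4(id26) recv 56: fwd; pos0(id20) recv 47: fwd; pos1(id63) recv 26: drop
Round 3: pos4(id26) recv 63: fwd; pos0(id20) recv 56: fwd; pos1(id63) recv 47: drop
Round 4: pos0(id20) recv 63: fwd; pos1(id63) recv 56: drop
Round 5: pos1(id63) recv 63: ELECTED

Answer: 20,26,47,56,63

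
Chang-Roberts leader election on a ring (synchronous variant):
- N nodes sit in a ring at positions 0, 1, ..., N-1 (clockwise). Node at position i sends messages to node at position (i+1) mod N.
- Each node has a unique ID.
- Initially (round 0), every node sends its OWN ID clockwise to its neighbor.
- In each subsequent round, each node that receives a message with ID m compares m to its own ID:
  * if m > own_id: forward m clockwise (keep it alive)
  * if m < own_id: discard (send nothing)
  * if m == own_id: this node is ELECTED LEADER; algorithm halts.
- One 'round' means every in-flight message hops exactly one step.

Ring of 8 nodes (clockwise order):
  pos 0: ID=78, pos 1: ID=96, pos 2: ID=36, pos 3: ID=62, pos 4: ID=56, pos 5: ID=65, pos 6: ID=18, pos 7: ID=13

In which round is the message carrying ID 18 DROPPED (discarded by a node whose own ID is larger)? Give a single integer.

Round 1: pos1(id96) recv 78: drop; pos2(id36) recv 96: fwd; pos3(id62) recv 36: drop; pos4(id56) recv 62: fwd; pos5(id65) recv 56: drop; pos6(id18) recv 65: fwd; pos7(id13) recv 18: fwd; pos0(id78) recv 13: drop
Round 2: pos3(id62) recv 96: fwd; pos5(id65) recv 62: drop; pos7(id13) recv 65: fwd; pos0(id78) recv 18: drop
Round 3: pos4(id56) recv 96: fwd; pos0(id78) recv 65: drop
Round 4: pos5(id65) recv 96: fwd
Round 5: pos6(id18) recv 96: fwd
Round 6: pos7(id13) recv 96: fwd
Round 7: pos0(id78) recv 96: fwd
Round 8: pos1(id96) recv 96: ELECTED
Message ID 18 originates at pos 6; dropped at pos 0 in round 2

Answer: 2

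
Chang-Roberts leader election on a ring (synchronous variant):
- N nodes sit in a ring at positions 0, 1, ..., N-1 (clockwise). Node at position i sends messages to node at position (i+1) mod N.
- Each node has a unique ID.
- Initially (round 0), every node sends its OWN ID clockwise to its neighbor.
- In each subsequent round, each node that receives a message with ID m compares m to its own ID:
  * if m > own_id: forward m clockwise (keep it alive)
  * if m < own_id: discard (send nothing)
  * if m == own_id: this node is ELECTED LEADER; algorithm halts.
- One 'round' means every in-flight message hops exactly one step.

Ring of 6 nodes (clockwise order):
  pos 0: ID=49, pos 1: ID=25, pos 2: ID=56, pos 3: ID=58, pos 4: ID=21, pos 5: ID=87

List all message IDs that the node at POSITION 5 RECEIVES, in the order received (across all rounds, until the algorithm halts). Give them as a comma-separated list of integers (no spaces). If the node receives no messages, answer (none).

Answer: 21,58,87

Derivation:
Round 1: pos1(id25) recv 49: fwd; pos2(id56) recv 25: drop; pos3(id58) recv 56: drop; pos4(id21) recv 58: fwd; pos5(id87) recv 21: drop; pos0(id49) recv 87: fwd
Round 2: pos2(id56) recv 49: drop; pos5(id87) recv 58: drop; pos1(id25) recv 87: fwd
Round 3: pos2(id56) recv 87: fwd
Round 4: pos3(id58) recv 87: fwd
Round 5: pos4(id21) recv 87: fwd
Round 6: pos5(id87) recv 87: ELECTED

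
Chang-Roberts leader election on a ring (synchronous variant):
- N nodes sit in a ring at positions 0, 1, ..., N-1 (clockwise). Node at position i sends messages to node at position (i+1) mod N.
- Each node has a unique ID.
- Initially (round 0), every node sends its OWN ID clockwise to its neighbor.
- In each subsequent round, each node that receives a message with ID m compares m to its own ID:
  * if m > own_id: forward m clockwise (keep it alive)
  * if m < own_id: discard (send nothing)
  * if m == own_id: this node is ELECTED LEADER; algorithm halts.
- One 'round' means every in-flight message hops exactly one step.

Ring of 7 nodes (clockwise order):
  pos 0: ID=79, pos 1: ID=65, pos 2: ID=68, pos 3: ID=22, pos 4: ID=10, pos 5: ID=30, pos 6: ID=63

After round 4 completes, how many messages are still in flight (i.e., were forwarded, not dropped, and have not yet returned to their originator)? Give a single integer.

Answer: 2

Derivation:
Round 1: pos1(id65) recv 79: fwd; pos2(id68) recv 65: drop; pos3(id22) recv 68: fwd; pos4(id10) recv 22: fwd; pos5(id30) recv 10: drop; pos6(id63) recv 30: drop; pos0(id79) recv 63: drop
Round 2: pos2(id68) recv 79: fwd; pos4(id10) recv 68: fwd; pos5(id30) recv 22: drop
Round 3: pos3(id22) recv 79: fwd; pos5(id30) recv 68: fwd
Round 4: pos4(id10) recv 79: fwd; pos6(id63) recv 68: fwd
After round 4: 2 messages still in flight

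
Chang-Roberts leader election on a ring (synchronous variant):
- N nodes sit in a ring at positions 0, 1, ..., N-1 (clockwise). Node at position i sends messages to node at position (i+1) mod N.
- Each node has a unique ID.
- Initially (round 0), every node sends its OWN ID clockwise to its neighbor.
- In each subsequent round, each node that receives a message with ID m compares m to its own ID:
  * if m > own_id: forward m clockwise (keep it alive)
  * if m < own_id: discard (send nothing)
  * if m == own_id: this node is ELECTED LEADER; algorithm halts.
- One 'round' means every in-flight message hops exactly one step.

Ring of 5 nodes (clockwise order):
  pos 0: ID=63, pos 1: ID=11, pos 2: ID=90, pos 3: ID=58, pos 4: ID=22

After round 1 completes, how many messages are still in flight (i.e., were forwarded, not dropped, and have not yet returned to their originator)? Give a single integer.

Answer: 3

Derivation:
Round 1: pos1(id11) recv 63: fwd; pos2(id90) recv 11: drop; pos3(id58) recv 90: fwd; pos4(id22) recv 58: fwd; pos0(id63) recv 22: drop
After round 1: 3 messages still in flight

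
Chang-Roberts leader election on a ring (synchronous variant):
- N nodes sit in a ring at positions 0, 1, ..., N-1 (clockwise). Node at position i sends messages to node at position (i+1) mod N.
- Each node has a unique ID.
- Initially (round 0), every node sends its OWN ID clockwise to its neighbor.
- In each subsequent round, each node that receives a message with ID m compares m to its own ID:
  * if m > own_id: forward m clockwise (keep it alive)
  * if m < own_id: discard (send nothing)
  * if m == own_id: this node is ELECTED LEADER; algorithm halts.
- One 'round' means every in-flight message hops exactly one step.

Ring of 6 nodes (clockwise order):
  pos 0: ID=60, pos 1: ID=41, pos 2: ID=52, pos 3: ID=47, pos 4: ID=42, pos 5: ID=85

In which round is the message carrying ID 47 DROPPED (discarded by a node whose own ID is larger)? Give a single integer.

Answer: 2

Derivation:
Round 1: pos1(id41) recv 60: fwd; pos2(id52) recv 41: drop; pos3(id47) recv 52: fwd; pos4(id42) recv 47: fwd; pos5(id85) recv 42: drop; pos0(id60) recv 85: fwd
Round 2: pos2(id52) recv 60: fwd; pos4(id42) recv 52: fwd; pos5(id85) recv 47: drop; pos1(id41) recv 85: fwd
Round 3: pos3(id47) recv 60: fwd; pos5(id85) recv 52: drop; pos2(id52) recv 85: fwd
Round 4: pos4(id42) recv 60: fwd; pos3(id47) recv 85: fwd
Round 5: pos5(id85) recv 60: drop; pos4(id42) recv 85: fwd
Round 6: pos5(id85) recv 85: ELECTED
Message ID 47 originates at pos 3; dropped at pos 5 in round 2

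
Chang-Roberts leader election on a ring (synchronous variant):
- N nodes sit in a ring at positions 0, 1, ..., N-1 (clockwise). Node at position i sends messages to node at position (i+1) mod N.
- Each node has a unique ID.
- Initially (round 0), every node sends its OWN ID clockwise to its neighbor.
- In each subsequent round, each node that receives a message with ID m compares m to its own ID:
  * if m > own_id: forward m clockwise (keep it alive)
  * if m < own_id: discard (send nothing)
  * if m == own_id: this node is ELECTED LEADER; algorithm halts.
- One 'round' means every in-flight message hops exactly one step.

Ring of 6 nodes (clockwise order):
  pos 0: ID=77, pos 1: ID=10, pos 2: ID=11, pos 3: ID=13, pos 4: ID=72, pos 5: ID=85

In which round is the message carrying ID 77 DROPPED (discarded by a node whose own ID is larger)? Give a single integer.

Answer: 5

Derivation:
Round 1: pos1(id10) recv 77: fwd; pos2(id11) recv 10: drop; pos3(id13) recv 11: drop; pos4(id72) recv 13: drop; pos5(id85) recv 72: drop; pos0(id77) recv 85: fwd
Round 2: pos2(id11) recv 77: fwd; pos1(id10) recv 85: fwd
Round 3: pos3(id13) recv 77: fwd; pos2(id11) recv 85: fwd
Round 4: pos4(id72) recv 77: fwd; pos3(id13) recv 85: fwd
Round 5: pos5(id85) recv 77: drop; pos4(id72) recv 85: fwd
Round 6: pos5(id85) recv 85: ELECTED
Message ID 77 originates at pos 0; dropped at pos 5 in round 5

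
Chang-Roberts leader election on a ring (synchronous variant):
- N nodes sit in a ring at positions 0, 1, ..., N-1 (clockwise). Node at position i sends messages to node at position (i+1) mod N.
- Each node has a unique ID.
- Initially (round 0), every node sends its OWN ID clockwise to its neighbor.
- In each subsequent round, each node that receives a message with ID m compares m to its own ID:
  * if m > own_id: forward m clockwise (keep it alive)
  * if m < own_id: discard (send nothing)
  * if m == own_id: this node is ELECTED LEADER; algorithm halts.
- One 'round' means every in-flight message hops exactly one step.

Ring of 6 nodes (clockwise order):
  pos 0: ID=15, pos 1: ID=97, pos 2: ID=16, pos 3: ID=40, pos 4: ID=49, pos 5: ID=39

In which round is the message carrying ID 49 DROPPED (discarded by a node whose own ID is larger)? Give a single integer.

Round 1: pos1(id97) recv 15: drop; pos2(id16) recv 97: fwd; pos3(id40) recv 16: drop; pos4(id49) recv 40: drop; pos5(id39) recv 49: fwd; pos0(id15) recv 39: fwd
Round 2: pos3(id40) recv 97: fwd; pos0(id15) recv 49: fwd; pos1(id97) recv 39: drop
Round 3: pos4(id49) recv 97: fwd; pos1(id97) recv 49: drop
Round 4: pos5(id39) recv 97: fwd
Round 5: pos0(id15) recv 97: fwd
Round 6: pos1(id97) recv 97: ELECTED
Message ID 49 originates at pos 4; dropped at pos 1 in round 3

Answer: 3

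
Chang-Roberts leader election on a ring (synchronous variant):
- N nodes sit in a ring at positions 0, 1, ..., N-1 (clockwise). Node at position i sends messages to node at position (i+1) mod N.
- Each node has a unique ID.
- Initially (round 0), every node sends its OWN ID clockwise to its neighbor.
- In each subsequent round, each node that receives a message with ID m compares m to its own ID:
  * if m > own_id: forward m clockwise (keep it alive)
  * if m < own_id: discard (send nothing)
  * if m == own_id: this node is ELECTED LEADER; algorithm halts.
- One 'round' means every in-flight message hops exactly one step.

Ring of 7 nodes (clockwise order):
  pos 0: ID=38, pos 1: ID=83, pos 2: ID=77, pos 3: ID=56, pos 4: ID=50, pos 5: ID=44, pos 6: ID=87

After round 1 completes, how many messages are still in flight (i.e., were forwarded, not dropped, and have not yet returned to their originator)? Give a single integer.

Answer: 5

Derivation:
Round 1: pos1(id83) recv 38: drop; pos2(id77) recv 83: fwd; pos3(id56) recv 77: fwd; pos4(id50) recv 56: fwd; pos5(id44) recv 50: fwd; pos6(id87) recv 44: drop; pos0(id38) recv 87: fwd
After round 1: 5 messages still in flight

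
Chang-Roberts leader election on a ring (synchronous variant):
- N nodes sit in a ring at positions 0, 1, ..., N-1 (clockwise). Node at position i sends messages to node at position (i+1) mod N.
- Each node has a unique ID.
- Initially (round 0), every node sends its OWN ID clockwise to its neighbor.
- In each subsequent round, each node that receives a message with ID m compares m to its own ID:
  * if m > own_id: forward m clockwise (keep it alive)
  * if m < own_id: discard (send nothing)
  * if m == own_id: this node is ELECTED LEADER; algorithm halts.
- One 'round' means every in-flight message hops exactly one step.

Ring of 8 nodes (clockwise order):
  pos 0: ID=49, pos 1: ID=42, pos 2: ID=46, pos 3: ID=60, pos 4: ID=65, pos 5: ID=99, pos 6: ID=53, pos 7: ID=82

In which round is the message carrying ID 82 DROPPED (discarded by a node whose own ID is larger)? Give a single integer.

Answer: 6

Derivation:
Round 1: pos1(id42) recv 49: fwd; pos2(id46) recv 42: drop; pos3(id60) recv 46: drop; pos4(id65) recv 60: drop; pos5(id99) recv 65: drop; pos6(id53) recv 99: fwd; pos7(id82) recv 53: drop; pos0(id49) recv 82: fwd
Round 2: pos2(id46) recv 49: fwd; pos7(id82) recv 99: fwd; pos1(id42) recv 82: fwd
Round 3: pos3(id60) recv 49: drop; pos0(id49) recv 99: fwd; pos2(id46) recv 82: fwd
Round 4: pos1(id42) recv 99: fwd; pos3(id60) recv 82: fwd
Round 5: pos2(id46) recv 99: fwd; pos4(id65) recv 82: fwd
Round 6: pos3(id60) recv 99: fwd; pos5(id99) recv 82: drop
Round 7: pos4(id65) recv 99: fwd
Round 8: pos5(id99) recv 99: ELECTED
Message ID 82 originates at pos 7; dropped at pos 5 in round 6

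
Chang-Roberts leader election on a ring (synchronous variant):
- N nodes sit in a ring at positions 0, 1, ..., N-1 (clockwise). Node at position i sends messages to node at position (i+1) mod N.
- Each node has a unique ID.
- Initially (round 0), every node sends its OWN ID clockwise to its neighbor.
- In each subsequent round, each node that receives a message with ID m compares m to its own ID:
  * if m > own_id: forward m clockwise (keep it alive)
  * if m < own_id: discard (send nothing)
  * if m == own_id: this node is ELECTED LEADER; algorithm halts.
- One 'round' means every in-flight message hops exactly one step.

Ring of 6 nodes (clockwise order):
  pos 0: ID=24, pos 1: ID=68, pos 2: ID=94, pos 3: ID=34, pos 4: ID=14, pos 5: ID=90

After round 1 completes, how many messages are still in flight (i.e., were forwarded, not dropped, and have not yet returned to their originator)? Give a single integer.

Answer: 3

Derivation:
Round 1: pos1(id68) recv 24: drop; pos2(id94) recv 68: drop; pos3(id34) recv 94: fwd; pos4(id14) recv 34: fwd; pos5(id90) recv 14: drop; pos0(id24) recv 90: fwd
After round 1: 3 messages still in flight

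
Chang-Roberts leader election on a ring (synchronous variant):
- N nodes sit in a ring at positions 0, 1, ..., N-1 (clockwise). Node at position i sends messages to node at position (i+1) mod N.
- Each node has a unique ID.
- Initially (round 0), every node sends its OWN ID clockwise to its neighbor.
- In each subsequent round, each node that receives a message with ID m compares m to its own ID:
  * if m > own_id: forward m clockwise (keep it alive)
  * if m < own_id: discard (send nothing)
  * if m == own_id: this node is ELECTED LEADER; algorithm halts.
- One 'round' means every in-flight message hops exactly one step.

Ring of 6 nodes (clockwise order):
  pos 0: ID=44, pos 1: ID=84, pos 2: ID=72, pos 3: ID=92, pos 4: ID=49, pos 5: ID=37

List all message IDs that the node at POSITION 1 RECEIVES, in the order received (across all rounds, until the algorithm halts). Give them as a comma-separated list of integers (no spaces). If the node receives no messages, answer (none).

Round 1: pos1(id84) recv 44: drop; pos2(id72) recv 84: fwd; pos3(id92) recv 72: drop; pos4(id49) recv 92: fwd; pos5(id37) recv 49: fwd; pos0(id44) recv 37: drop
Round 2: pos3(id92) recv 84: drop; pos5(id37) recv 92: fwd; pos0(id44) recv 49: fwd
Round 3: pos0(id44) recv 92: fwd; pos1(id84) recv 49: drop
Round 4: pos1(id84) recv 92: fwd
Round 5: pos2(id72) recv 92: fwd
Round 6: pos3(id92) recv 92: ELECTED

Answer: 44,49,92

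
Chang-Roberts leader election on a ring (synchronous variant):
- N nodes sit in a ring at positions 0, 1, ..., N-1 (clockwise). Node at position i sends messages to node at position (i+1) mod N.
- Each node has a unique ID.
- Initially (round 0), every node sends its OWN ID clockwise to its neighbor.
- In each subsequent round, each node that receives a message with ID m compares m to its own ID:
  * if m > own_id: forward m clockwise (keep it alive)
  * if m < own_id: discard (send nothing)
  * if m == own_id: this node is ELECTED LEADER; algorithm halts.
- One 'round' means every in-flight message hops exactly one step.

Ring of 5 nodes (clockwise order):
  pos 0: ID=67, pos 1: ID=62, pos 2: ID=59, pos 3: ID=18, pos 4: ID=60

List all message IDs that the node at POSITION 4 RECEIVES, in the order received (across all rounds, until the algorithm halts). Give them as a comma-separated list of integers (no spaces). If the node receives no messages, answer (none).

Round 1: pos1(id62) recv 67: fwd; pos2(id59) recv 62: fwd; pos3(id18) recv 59: fwd; pos4(id60) recv 18: drop; pos0(id67) recv 60: drop
Round 2: pos2(id59) recv 67: fwd; pos3(id18) recv 62: fwd; pos4(id60) recv 59: drop
Round 3: pos3(id18) recv 67: fwd; pos4(id60) recv 62: fwd
Round 4: pos4(id60) recv 67: fwd; pos0(id67) recv 62: drop
Round 5: pos0(id67) recv 67: ELECTED

Answer: 18,59,62,67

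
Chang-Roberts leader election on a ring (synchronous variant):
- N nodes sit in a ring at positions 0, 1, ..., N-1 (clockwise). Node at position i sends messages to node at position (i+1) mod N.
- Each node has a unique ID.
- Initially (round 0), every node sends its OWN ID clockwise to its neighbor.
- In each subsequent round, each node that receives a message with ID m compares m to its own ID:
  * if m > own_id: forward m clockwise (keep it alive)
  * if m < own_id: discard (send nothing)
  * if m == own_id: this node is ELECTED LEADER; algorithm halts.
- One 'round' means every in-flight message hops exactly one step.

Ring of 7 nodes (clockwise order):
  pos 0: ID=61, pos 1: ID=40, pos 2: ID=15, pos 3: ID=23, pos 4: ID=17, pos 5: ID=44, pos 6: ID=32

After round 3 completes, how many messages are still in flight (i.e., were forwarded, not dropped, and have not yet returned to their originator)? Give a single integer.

Round 1: pos1(id40) recv 61: fwd; pos2(id15) recv 40: fwd; pos3(id23) recv 15: drop; pos4(id17) recv 23: fwd; pos5(id44) recv 17: drop; pos6(id32) recv 44: fwd; pos0(id61) recv 32: drop
Round 2: pos2(id15) recv 61: fwd; pos3(id23) recv 40: fwd; pos5(id44) recv 23: drop; pos0(id61) recv 44: drop
Round 3: pos3(id23) recv 61: fwd; pos4(id17) recv 40: fwd
After round 3: 2 messages still in flight

Answer: 2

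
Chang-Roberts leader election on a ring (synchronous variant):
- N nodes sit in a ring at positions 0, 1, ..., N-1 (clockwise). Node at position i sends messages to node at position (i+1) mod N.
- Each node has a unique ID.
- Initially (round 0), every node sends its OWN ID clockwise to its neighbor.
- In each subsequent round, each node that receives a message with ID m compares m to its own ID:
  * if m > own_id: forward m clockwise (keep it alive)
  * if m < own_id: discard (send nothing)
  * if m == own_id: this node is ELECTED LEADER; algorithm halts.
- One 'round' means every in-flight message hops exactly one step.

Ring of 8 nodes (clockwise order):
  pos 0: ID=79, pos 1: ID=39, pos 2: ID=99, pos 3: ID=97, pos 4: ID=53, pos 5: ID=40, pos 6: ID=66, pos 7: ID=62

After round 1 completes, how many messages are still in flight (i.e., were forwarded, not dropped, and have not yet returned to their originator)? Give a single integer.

Answer: 5

Derivation:
Round 1: pos1(id39) recv 79: fwd; pos2(id99) recv 39: drop; pos3(id97) recv 99: fwd; pos4(id53) recv 97: fwd; pos5(id40) recv 53: fwd; pos6(id66) recv 40: drop; pos7(id62) recv 66: fwd; pos0(id79) recv 62: drop
After round 1: 5 messages still in flight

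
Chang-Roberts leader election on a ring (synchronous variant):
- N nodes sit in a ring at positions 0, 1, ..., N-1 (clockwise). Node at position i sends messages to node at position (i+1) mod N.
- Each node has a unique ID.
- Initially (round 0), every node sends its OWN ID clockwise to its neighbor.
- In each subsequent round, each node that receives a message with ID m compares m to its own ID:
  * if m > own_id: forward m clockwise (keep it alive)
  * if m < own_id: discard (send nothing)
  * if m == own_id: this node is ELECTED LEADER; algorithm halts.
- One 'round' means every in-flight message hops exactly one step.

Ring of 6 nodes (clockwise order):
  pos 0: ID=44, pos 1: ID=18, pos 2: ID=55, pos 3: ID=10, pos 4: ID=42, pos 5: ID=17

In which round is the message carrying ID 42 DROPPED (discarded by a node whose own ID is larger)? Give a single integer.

Round 1: pos1(id18) recv 44: fwd; pos2(id55) recv 18: drop; pos3(id10) recv 55: fwd; pos4(id42) recv 10: drop; pos5(id17) recv 42: fwd; pos0(id44) recv 17: drop
Round 2: pos2(id55) recv 44: drop; pos4(id42) recv 55: fwd; pos0(id44) recv 42: drop
Round 3: pos5(id17) recv 55: fwd
Round 4: pos0(id44) recv 55: fwd
Round 5: pos1(id18) recv 55: fwd
Round 6: pos2(id55) recv 55: ELECTED
Message ID 42 originates at pos 4; dropped at pos 0 in round 2

Answer: 2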